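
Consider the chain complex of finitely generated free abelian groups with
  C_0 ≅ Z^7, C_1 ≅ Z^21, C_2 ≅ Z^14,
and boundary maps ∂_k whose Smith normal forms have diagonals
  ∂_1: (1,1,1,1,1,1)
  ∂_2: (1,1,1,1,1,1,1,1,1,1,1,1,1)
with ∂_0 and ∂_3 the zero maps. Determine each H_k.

H_0: b_0 = 7 − 0 − 6 = 1; torsion from ∂_1 factors > 1: none. So H_0 ≅ Z.
H_1: b_1 = 21 − 6 − 13 = 2; torsion from ∂_2 factors > 1: none. So H_1 ≅ Z^2.
H_2: b_2 = 14 − 13 − 0 = 1; torsion from ∂_3 factors > 1: none. So H_2 ≅ Z.

H_0 ≅ Z,  H_1 ≅ Z^2,  H_2 ≅ Z.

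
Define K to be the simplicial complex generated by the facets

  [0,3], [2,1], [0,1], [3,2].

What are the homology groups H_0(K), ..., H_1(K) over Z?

H_0 ≅ Z,  H_1 ≅ Z.

Order the vertices as 0 < 1 < 2 < 3. Listing each simplex with vertices in this order, K has dimension 1 with simplices:

  0-simplices (4): [0], [1], [2], [3]
  1-simplices (4): [0,1], [0,3], [1,2], [2,3]

Hence C_0 ≅ Z^4, C_1 ≅ Z^4.

The boundary map ∂_1: C_1 → C_0 is given by ∂[p,q] = [q] − [p]. For instance
  ∂[1,2] = [2] − [1].
As a 4×4 matrix over Z this has rank 3, with invariant factors (1,1,1).

Reading off H_k = ker ∂_k / im ∂_{k+1}:

  H_0: rank C_0 − rank ∂_1 = 4 − 3 = 1, and the invariant factors of ∂_1 are all 1, so H_0 = Z.
  H_1: rank ker ∂_1 − rank ∂_2 = (4 − 3) − 0 = 1, and there is no ∂_2, so H_1 = Z.

(K is a triangulation of the circle S^1.)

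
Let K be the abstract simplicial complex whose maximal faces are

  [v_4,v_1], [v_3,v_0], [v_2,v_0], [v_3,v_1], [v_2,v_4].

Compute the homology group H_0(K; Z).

We work with the vertex ordering v_0 < v_1 < v_2 < v_3 < v_4. The simplices of K, each written with vertices in increasing order, are:

  0-simplices (5): [v_0], [v_1], [v_2], [v_3], [v_4]
  1-simplices (5): [v_0,v_2], [v_0,v_3], [v_1,v_3], [v_1,v_4], [v_2,v_4]

giving chain groups C_0 ≅ Z^5, C_1 ≅ Z^5.

∂_1: C_1 → C_0 maps an edge to its endpoints' difference, ∂[p,q] = q − p. For instance
  ∂[v_2,v_4] = [v_4] − [v_2].
This gives a 5×5 integer matrix of rank 4; reducing to Smith normal form yields diagonal entries (1,1,1,1).

Reading off H_k = ker ∂_k / im ∂_{k+1}:

  H_0: rank C_0 − rank ∂_1 = 5 − 4 = 1, and the invariant factors of ∂_1 are all 1, so H_0 ≅ Z.

(K is a triangulation of the circle S^1.)

H_0 ≅ Z.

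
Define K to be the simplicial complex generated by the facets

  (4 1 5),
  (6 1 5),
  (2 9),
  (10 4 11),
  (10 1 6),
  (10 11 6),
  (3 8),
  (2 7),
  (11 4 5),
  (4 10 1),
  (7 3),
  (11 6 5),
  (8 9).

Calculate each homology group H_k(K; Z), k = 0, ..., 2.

H_0 ≅ Z^2,  H_1 ≅ Z,  H_2 ≅ Z.

Take the total order 1 < 2 < 3 < 4 < 5 < 6 < 7 < 8 < 9 < 10 < 11 on the vertex set. Then K (dimension 2) consists of the simplices:

  0-simplices (11): [1], [2], [3], [4], [5], [6], [7], [8], [9], [10], [11]
  1-simplices (17): [1,4], [1,5], [1,6], [1,10], [2,7], [2,9], [3,7], [3,8], [4,5], [4,10], [4,11], [5,6], [5,11], [6,10], [6,11], [8,9], [10,11]
  2-simplices (8): [1,4,5], [1,4,10], [1,5,6], [1,6,10], [4,5,11], [4,10,11], [5,6,11], [6,10,11]

so the chain groups are C_0 ≅ Z^11, C_1 ≅ Z^17, C_2 ≅ Z^8.

∂_1: C_1 → C_0 sends each edge [p,q] (with p < q) to q − p.
As a 11×17 matrix over Z this has rank 9, with invariant factors (1,1,1,1,1,1,1,1,1).

Boundary ∂_2: C_2 → C_1 sends each 2-simplex [p,q,r] to [q,r] − [p,r] + [p,q]. For instance
  ∂[4,10,11] = [10,11] − [4,11] + [4,10],
  ∂[5,6,11] = [6,11] − [5,11] + [5,6].
As a 17×8 matrix over Z this has rank 7, with invariant factors (1,1,1,1,1,1,1).

From H_k ≅ ker(∂_k) / im(∂_{k+1}) we obtain:

  H_0: rank C_0 − rank ∂_1 = 11 − 9 = 2, and the invariant factors of ∂_1 are all 1, so H_0 = Z^2.
  H_1: rank ker ∂_1 − rank ∂_2 = (17 − 9) − 7 = 1, and the invariant factors of ∂_2 are all 1, so H_1 = Z.
  H_2: rank ker ∂_2 − rank ∂_3 = (8 − 7) − 0 = 1, and there is no ∂_3, so H_2 = Z.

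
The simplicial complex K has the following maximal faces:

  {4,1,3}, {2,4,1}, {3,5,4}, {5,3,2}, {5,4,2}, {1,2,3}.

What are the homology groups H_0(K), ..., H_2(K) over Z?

H_0 = Z,  H_1 = 0,  H_2 = Z.

Order the vertices as 1 < 2 < 3 < 4 < 5. Listing each simplex with vertices in this order, K has dimension 2 with simplices:

  0-simplices (5): [1], [2], [3], [4], [5]
  1-simplices (9): [1,2], [1,3], [1,4], [2,3], [2,4], [2,5], [3,4], [3,5], [4,5]
  2-simplices (6): [1,2,3], [1,2,4], [1,3,4], [2,3,5], [2,4,5], [3,4,5]

so the chain groups are C_0 ≅ Z^5, C_1 ≅ Z^9, C_2 ≅ Z^6.

∂_1: C_1 → C_0 is given by ∂[p,q] = [q] − [p]. For instance
  ∂[1,2] = [2] − [1].
This gives a 5×9 integer matrix of rank 4; reducing to Smith normal form yields diagonal entries (1,1,1,1).

∂_2: C_2 → C_1 sends each 2-simplex [p,q,r] to [q,r] − [p,r] + [p,q]. For instance
  ∂[1,3,4] = [3,4] − [1,4] + [1,3],
  ∂[3,4,5] = [4,5] − [3,5] + [3,4].
The resulting 9×6 matrix has rank 5, and its Smith normal form has invariant factors (1,1,1,1,1).

Computing H_k = (kernel of ∂_k) / (image of ∂_{k+1}):

  H_0: rank C_0 − rank ∂_1 = 5 − 4 = 1, and the invariant factors of ∂_1 are all 1, so H_0 = Z.
  H_1: rank ker ∂_1 − rank ∂_2 = (9 − 4) − 5 = 0, and the invariant factors of ∂_2 are all 1, so H_1 = 0.
  H_2: rank ker ∂_2 − rank ∂_3 = (6 − 5) − 0 = 1, and there is no ∂_3, so H_2 = Z.

As a check, the Euler characteristic is 5 − 9 + 6 = 2, which agrees with 1 − 0 + 1 = 2.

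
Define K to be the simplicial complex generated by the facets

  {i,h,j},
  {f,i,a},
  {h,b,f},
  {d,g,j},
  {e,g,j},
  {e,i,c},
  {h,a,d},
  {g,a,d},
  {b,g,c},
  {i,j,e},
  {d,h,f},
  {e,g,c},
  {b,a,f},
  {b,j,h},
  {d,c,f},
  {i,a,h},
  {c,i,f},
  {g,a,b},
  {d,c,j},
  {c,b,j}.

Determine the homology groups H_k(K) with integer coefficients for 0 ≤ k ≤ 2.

H_0 ≅ Z,  H_1 ≅ Z ⊕ Z/2Z,  H_2 = 0.

Fix the vertex order a < b < c < d < e < f < g < h < i < j and write every simplex with vertices in increasing order. Then dim K = 2 and the simplices of K are:

  0-simplices (10): a, b, c, d, e, f, g, h, i, j
  1-simplices (30): ab, ad, af, ag, ah, ai, bc, bf, bg, bh, bj, cd, ce, cf, cg, ci, cj, df, dg, dh, dj, eg, ei, ej, fh, fi, gj, hi, hj, ij
  2-simplices (20): abf, abg, adg, adh, afi, ahi, bcg, bcj, bfh, bhj, cdf, cdj, ceg, cei, cfi, dfh, dgj, egj, eij, hij

so the chain groups are C_0 ≅ Z^10, C_1 ≅ Z^30, C_2 ≅ Z^20.

The boundary map ∂_1: C_1 → C_0 is given by ∂[p,q] = [q] − [p]. For instance
  ∂ij = j − i.
The resulting 10×30 matrix has rank 9, and its Smith normal form has invariant factors (1,1,1,1,1,1,1,1,1).

∂_2: C_2 → C_1 acts by ∂[p,q,r] = [q,r] − [p,r] + [p,q]. For instance
  ∂bhj = hj − bj + bh,
  ∂adg = dg − ag + ad.
As a 30×20 matrix over Z this has rank 20, with invariant factors (1,1,1,1,1,1,1,1,1,1,1,1,1,1,1,1,1,1,1,2).

Reading off H_k = ker ∂_k / im ∂_{k+1}:

  H_0: rank C_0 − rank ∂_1 = 10 − 9 = 1, and the invariant factors of ∂_1 are all 1, so H_0 = Z.
  H_1: rank ker ∂_1 − rank ∂_2 = (30 − 9) − 20 = 1, and ∂_2 has invariant factor 2 > 1, so H_1 = Z ⊕ Z/2Z.
  H_2: rank ker ∂_2 − rank ∂_3 = (20 − 20) − 0 = 0, and there is no ∂_3, so H_2 = 0.

(K is a triangulation of the Klein bottle.)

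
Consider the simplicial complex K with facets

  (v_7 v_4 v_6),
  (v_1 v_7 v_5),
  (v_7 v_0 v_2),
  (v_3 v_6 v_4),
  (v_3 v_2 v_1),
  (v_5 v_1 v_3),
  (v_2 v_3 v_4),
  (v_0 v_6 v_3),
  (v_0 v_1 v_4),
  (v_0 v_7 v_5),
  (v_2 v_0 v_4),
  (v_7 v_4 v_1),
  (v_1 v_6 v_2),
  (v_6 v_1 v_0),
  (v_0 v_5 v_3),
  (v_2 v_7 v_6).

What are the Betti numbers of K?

b_0 = 1, b_1 = 2, b_2 = 1.

Take the total order v_0 < v_1 < v_2 < v_3 < v_4 < v_5 < v_6 < v_7 on the vertex set. Then K (dimension 2) consists of the simplices:

  0-simplices (8): [v_0], [v_1], [v_2], [v_3], [v_4], [v_5], [v_6], [v_7]
  1-simplices (24): (24 of them)
  2-simplices (16): (16 of them)

so the chain groups are C_0 ≅ Z^8, C_1 ≅ Z^24, C_2 ≅ Z^16.

∂_1: C_1 → C_0 is given by ∂[p,q] = [q] − [p].
As a 8×24 matrix over Z this has rank 7, with invariant factors (1,1,1,1,1,1,1).

∂_2: C_2 → C_1 sends each 2-simplex [p,q,r] to [q,r] − [p,r] + [p,q]. For instance
  ∂[v_0,v_3,v_6] = [v_3,v_6] − [v_0,v_6] + [v_0,v_3],
  ∂[v_0,v_5,v_7] = [v_5,v_7] − [v_0,v_7] + [v_0,v_5].
The 24×16 boundary matrix has rank 15 and Smith normal form diag(1,1,1,1,1,1,1,1,1,1,1,1,1,1,1).

Computing H_k = (kernel of ∂_k) / (image of ∂_{k+1}):

  H_0: rank C_0 − rank ∂_1 = 8 − 7 = 1, and the invariant factors of ∂_1 are all 1, so H_0 ≅ Z.
  H_1: rank ker ∂_1 − rank ∂_2 = (24 − 7) − 15 = 2, and the invariant factors of ∂_2 are all 1, so H_1 ≅ Z^2.
  H_2: rank ker ∂_2 − rank ∂_3 = (16 − 15) − 0 = 1, and there is no ∂_3, so H_2 ≅ Z.

As a check, the Euler characteristic is 8 − 24 + 16 = 0, which agrees with 1 − 2 + 1 = 0.
(K is a triangulation of the torus T^2.)

Hence the Betti numbers are b_0 = 1, b_1 = 2, b_2 = 1.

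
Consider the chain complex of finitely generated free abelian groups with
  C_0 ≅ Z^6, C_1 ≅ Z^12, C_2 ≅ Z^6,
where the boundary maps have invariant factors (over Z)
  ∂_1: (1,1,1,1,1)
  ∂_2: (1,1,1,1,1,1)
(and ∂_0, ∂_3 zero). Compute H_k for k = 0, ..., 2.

H_0: b_0 = 6 − 0 − 5 = 1; torsion from ∂_1 factors > 1: none. So H_0 = Z.
H_1: b_1 = 12 − 5 − 6 = 1; torsion from ∂_2 factors > 1: none. So H_1 = Z.
H_2: b_2 = 6 − 6 − 0 = 0; torsion from ∂_3 factors > 1: none. So H_2 = 0.

H_0 = Z,  H_1 = Z,  H_2 = 0.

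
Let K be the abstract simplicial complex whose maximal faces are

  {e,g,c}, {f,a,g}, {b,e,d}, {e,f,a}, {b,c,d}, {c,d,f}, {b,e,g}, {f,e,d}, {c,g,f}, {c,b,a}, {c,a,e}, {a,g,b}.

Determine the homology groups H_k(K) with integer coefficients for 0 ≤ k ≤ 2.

Take the total order a < b < c < d < e < f < g on the vertex set. Then K (dimension 2) consists of the simplices:

  0-simplices (7): a, b, c, d, e, f, g
  1-simplices (18): ab, ac, ae, af, ag, bc, bd, be, bg, cd, ce, cf, cg, de, df, ef, eg, fg
  2-simplices (12): abc, abg, ace, aef, afg, bcd, bde, beg, cdf, ceg, cfg, def

Hence C_0 ≅ Z^7, C_1 ≅ Z^18, C_2 ≅ Z^12.

∂_1: C_1 → C_0 sends each edge [p,q] (with p < q) to q − p.
The resulting 7×18 matrix has rank 6, and its Smith normal form has invariant factors (1,1,1,1,1,1).

Boundary ∂_2: C_2 → C_1 maps a triangle to the signed sum of its edges. For instance
  ∂def = ef − df + de,
  ∂bde = de − be + bd.
This gives a 18×12 integer matrix of rank 12; reducing to Smith normal form yields diagonal entries (1,1,1,1,1,1,1,1,1,1,1,2).

From H_k ≅ ker(∂_k) / im(∂_{k+1}) we obtain:

  H_0: rank C_0 − rank ∂_1 = 7 − 6 = 1, and the invariant factors of ∂_1 are all 1, so H_0 ≅ Z.
  H_1: rank ker ∂_1 − rank ∂_2 = (18 − 6) − 12 = 0, and ∂_2 has invariant factor 2 > 1, so H_1 ≅ Z/2.
  H_2: rank ker ∂_2 − rank ∂_3 = (12 − 12) − 0 = 0, and there is no ∂_3, so H_2 ≅ 0.

H_0 = Z,  H_1 = Z/2,  H_2 = 0.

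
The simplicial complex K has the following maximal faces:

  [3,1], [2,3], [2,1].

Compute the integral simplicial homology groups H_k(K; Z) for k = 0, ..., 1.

We work with the vertex ordering 1 < 2 < 3. The simplices of K, each written with vertices in increasing order, are:

  0-simplices (3): [1], [2], [3]
  1-simplices (3): [1,2], [1,3], [2,3]

so the chain groups are C_0 ≅ Z^3, C_1 ≅ Z^3.

The boundary map ∂_1: C_1 → C_0 sends each edge [p,q] (with p < q) to q − p. For instance
  ∂[1,2] = [2] − [1].
The 3×3 boundary matrix has rank 2 and Smith normal form diag(1,1).

Computing H_k = (kernel of ∂_k) / (image of ∂_{k+1}):

  H_0: rank C_0 − rank ∂_1 = 3 − 2 = 1, and the invariant factors of ∂_1 are all 1, so H_0 = Z.
  H_1: rank ker ∂_1 − rank ∂_2 = (3 − 2) − 0 = 1, and there is no ∂_2, so H_1 = Z.

(K is a triangulation of the circle S^1.)

H_0 ≅ Z,  H_1 ≅ Z.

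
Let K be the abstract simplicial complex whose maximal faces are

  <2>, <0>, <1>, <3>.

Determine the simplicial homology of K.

H_0 = Z^4.

Order the vertices as 0 < 1 < 2 < 3. Listing each simplex with vertices in this order, K has dimension 0 with simplices:

  0-simplices (4): [0], [1], [2], [3]

giving chain groups C_0 ≅ Z^4.

Computing H_k = (kernel of ∂_k) / (image of ∂_{k+1}):

  H_0: rank C_0 − rank ∂_1 = 4 − 0 = 4, and there is no ∂_1, so H_0 = Z^4.

(K is a triangulation of a set of 4 points.)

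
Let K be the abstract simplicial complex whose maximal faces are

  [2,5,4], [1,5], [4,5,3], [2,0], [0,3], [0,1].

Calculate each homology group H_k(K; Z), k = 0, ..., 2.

K has 6 vertices, 9 edges, 2 triangles.
rank ∂_0 = 0, rank ∂_1 = 5 ⇒ b_0 = 6 − 0 − 5 = 1; all invariant factors of ∂_1 are 1 so no torsion. So H_0 = Z.
rank ∂_1 = 5, rank ∂_2 = 2 ⇒ b_1 = 9 − 5 − 2 = 2; all invariant factors of ∂_2 are 1 so no torsion. So H_1 = Z^2.
rank ∂_2 = 2, rank ∂_3 = 0 ⇒ b_2 = 2 − 2 − 0 = 0. So H_2 = 0.

H_0 ≅ Z,  H_1 ≅ Z^2,  H_2 = 0.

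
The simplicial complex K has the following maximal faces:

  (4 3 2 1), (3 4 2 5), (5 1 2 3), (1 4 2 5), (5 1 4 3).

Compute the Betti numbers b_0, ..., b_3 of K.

K has 5 vertices, 10 edges, 10 triangles, 5 3-simplices.
rank ∂_0 = 0, rank ∂_1 = 4 ⇒ b_0 = 5 − 0 − 4 = 1; all invariant factors of ∂_1 are 1 so no torsion. So H_0 = Z.
rank ∂_1 = 4, rank ∂_2 = 6 ⇒ b_1 = 10 − 4 − 6 = 0; all invariant factors of ∂_2 are 1 so no torsion. So H_1 = 0.
rank ∂_2 = 6, rank ∂_3 = 4 ⇒ b_2 = 10 − 6 − 4 = 0; all invariant factors of ∂_3 are 1 so no torsion. So H_2 = 0.
rank ∂_3 = 4, rank ∂_4 = 0 ⇒ b_3 = 5 − 4 − 0 = 1. So H_3 = Z.

b_0 = 1, b_1 = 0, b_2 = 0, b_3 = 1.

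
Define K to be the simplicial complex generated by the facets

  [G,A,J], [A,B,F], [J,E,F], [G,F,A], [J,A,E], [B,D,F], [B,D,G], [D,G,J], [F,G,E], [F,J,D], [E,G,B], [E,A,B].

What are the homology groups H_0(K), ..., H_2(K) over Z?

We work with the vertex ordering A < B < D < E < F < G < J. The simplices of K, each written with vertices in increasing order, are:

  0-simplices (7): A, B, D, E, F, G, J
  1-simplices (18): AB, AE, AF, AG, AJ, BD, BE, BF, BG, DF, DG, DJ, EF, EG, EJ, FG, FJ, GJ
  2-simplices (12): ABE, ABF, AEJ, AFG, AGJ, BDF, BDG, BEG, DFJ, DGJ, EFG, EFJ

giving chain groups C_0 ≅ Z^7, C_1 ≅ Z^18, C_2 ≅ Z^12.

The boundary map ∂_1: C_1 → C_0 is given by ∂[p,q] = [q] − [p]. For instance
  ∂BE = E − B.
The resulting 7×18 matrix has rank 6, and its Smith normal form has invariant factors (1,1,1,1,1,1).

∂_2: C_2 → C_1 sends each 2-simplex [p,q,r] to [q,r] − [p,r] + [p,q]. For instance
  ∂DGJ = GJ − DJ + DG,
  ∂BDF = DF − BF + BD.
The 18×12 boundary matrix has rank 12 and Smith normal form diag(1,1,1,1,1,1,1,1,1,1,1,2).

Computing H_k = (kernel of ∂_k) / (image of ∂_{k+1}):

  H_0: rank C_0 − rank ∂_1 = 7 − 6 = 1, and the invariant factors of ∂_1 are all 1, so H_0 = Z.
  H_1: rank ker ∂_1 − rank ∂_2 = (18 − 6) − 12 = 0, and ∂_2 has invariant factor 2 > 1, so H_1 = Z/2Z.
  H_2: rank ker ∂_2 − rank ∂_3 = (12 − 12) − 0 = 0, and there is no ∂_3, so H_2 = 0.

As a check, the Euler characteristic is 7 − 18 + 12 = 1, which agrees with 1 − 0 + 0 = 1.
(K is a triangulation of the real projective plane RP^2.)

H_0 = Z,  H_1 = Z/2Z,  H_2 = 0.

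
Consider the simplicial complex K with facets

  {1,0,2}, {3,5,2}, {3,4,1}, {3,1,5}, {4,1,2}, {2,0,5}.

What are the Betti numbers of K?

b_0 = 1, b_1 = 1, b_2 = 0.

K has 6 vertices, 12 edges, 6 triangles.
rank ∂_0 = 0, rank ∂_1 = 5 ⇒ b_0 = 6 − 0 − 5 = 1; all invariant factors of ∂_1 are 1 so no torsion. So H_0 ≅ Z.
rank ∂_1 = 5, rank ∂_2 = 6 ⇒ b_1 = 12 − 5 − 6 = 1; all invariant factors of ∂_2 are 1 so no torsion. So H_1 ≅ Z.
rank ∂_2 = 6, rank ∂_3 = 0 ⇒ b_2 = 6 − 6 − 0 = 0. So H_2 ≅ 0.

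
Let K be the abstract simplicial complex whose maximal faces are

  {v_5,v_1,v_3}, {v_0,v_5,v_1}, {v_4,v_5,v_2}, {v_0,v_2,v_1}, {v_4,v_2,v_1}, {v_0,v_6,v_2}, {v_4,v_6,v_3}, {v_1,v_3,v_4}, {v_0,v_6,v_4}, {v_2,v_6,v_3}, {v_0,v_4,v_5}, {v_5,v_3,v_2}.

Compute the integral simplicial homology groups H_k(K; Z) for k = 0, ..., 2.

Fix the vertex order v_0 < v_1 < v_2 < v_3 < v_4 < v_5 < v_6 and write every simplex with vertices in increasing order. Then dim K = 2 and the simplices of K are:

  0-simplices (7): [v_0], [v_1], [v_2], [v_3], [v_4], [v_5], [v_6]
  1-simplices (18): (18 of them)
  2-simplices (12): (12 of them)

Hence C_0 ≅ Z^7, C_1 ≅ Z^18, C_2 ≅ Z^12.

The boundary map ∂_1: C_1 → C_0 maps an edge to its endpoints' difference, ∂[p,q] = q − p. For instance
  ∂[v_1,v_2] = [v_2] − [v_1].
As a 7×18 matrix over Z this has rank 6, with invariant factors (1,1,1,1,1,1).

Boundary ∂_2: C_2 → C_1 acts by ∂[p,q,r] = [q,r] − [p,r] + [p,q]. For instance
  ∂[v_0,v_4,v_5] = [v_4,v_5] − [v_0,v_5] + [v_0,v_4],
  ∂[v_0,v_2,v_6] = [v_2,v_6] − [v_0,v_6] + [v_0,v_2].
The resulting 18×12 matrix has rank 12, and its Smith normal form has invariant factors (1,1,1,1,1,1,1,1,1,1,1,2).

Now H_k = ker ∂_k / im ∂_{k+1}, so:

  H_0: rank C_0 − rank ∂_1 = 7 − 6 = 1, and the invariant factors of ∂_1 are all 1, so H_0 ≅ Z.
  H_1: rank ker ∂_1 − rank ∂_2 = (18 − 6) − 12 = 0, and ∂_2 has invariant factor 2 > 1, so H_1 ≅ Z/2.
  H_2: rank ker ∂_2 − rank ∂_3 = (12 − 12) − 0 = 0, and there is no ∂_3, so H_2 ≅ 0.

As a check, the Euler characteristic is 7 − 18 + 12 = 1, which agrees with 1 − 0 + 0 = 1.
(K is a triangulation of the real projective plane RP^2.)

H_0 = Z,  H_1 = Z/2,  H_2 = 0.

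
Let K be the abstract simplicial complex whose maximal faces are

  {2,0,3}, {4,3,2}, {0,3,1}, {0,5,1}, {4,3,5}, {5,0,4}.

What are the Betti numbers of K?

b_0 = 1, b_1 = 1, b_2 = 0.

Order the vertices as 0 < 1 < 2 < 3 < 4 < 5. Listing each simplex with vertices in this order, K has dimension 2 with simplices:

  0-simplices (6): [0], [1], [2], [3], [4], [5]
  1-simplices (12): [0,1], [0,2], [0,3], [0,4], [0,5], [1,3], [1,5], [2,3], [2,4], [3,4], [3,5], [4,5]
  2-simplices (6): [0,1,3], [0,1,5], [0,2,3], [0,4,5], [2,3,4], [3,4,5]

so the chain groups are C_0 ≅ Z^6, C_1 ≅ Z^12, C_2 ≅ Z^6.

Boundary ∂_1: C_1 → C_0 maps an edge to its endpoints' difference, ∂[p,q] = q − p. For instance
  ∂[3,5] = [5] − [3].
As a 6×12 matrix over Z this has rank 5, with invariant factors (1,1,1,1,1).

∂_2: C_2 → C_1 acts by ∂[p,q,r] = [q,r] − [p,r] + [p,q]. For instance
  ∂[0,1,3] = [1,3] − [0,3] + [0,1],
  ∂[0,1,5] = [1,5] − [0,5] + [0,1].
The resulting 12×6 matrix has rank 6, and its Smith normal form has invariant factors (1,1,1,1,1,1).

Now H_k = ker ∂_k / im ∂_{k+1}, so:

  H_0: rank C_0 − rank ∂_1 = 6 − 5 = 1, and the invariant factors of ∂_1 are all 1, so H_0 = Z.
  H_1: rank ker ∂_1 − rank ∂_2 = (12 − 5) − 6 = 1, and the invariant factors of ∂_2 are all 1, so H_1 = Z.
  H_2: rank ker ∂_2 − rank ∂_3 = (6 − 6) − 0 = 0, and there is no ∂_3, so H_2 = 0.

Hence the Betti numbers are b_0 = 1, b_1 = 1, b_2 = 0.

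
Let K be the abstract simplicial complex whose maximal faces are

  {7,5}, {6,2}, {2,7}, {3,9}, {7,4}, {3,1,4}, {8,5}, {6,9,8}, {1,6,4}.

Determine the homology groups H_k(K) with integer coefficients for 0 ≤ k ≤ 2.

Order the vertices as 1 < 2 < 3 < 4 < 5 < 6 < 7 < 8 < 9. Listing each simplex with vertices in this order, K has dimension 2 with simplices:

  0-simplices (9): [1], [2], [3], [4], [5], [6], [7], [8], [9]
  1-simplices (14): [1,3], [1,4], [1,6], [2,6], [2,7], [3,4], [3,9], [4,6], [4,7], [5,7], [5,8], [6,8], [6,9], [8,9]
  2-simplices (3): [1,3,4], [1,4,6], [6,8,9]

so the chain groups are C_0 ≅ Z^9, C_1 ≅ Z^14, C_2 ≅ Z^3.

Boundary ∂_1: C_1 → C_0 maps an edge to its endpoints' difference, ∂[p,q] = q − p.
The resulting 9×14 matrix has rank 8, and its Smith normal form has invariant factors (1,1,1,1,1,1,1,1).

Boundary ∂_2: C_2 → C_1 maps a triangle to the signed sum of its edges. For instance
  ∂[1,4,6] = [4,6] − [1,6] + [1,4],
  ∂[1,3,4] = [3,4] − [1,4] + [1,3].
The resulting 14×3 matrix has rank 3, and its Smith normal form has invariant factors (1,1,1).

From H_k ≅ ker(∂_k) / im(∂_{k+1}) we obtain:

  H_0: rank C_0 − rank ∂_1 = 9 − 8 = 1, and the invariant factors of ∂_1 are all 1, so H_0 = Z.
  H_1: rank ker ∂_1 − rank ∂_2 = (14 − 8) − 3 = 3, and the invariant factors of ∂_2 are all 1, so H_1 = Z^3.
  H_2: rank ker ∂_2 − rank ∂_3 = (3 − 3) − 0 = 0, and there is no ∂_3, so H_2 = 0.

As a check, the Euler characteristic is 9 − 14 + 3 = -2, which agrees with 1 − 3 + 0 = -2.

H_0 = Z,  H_1 = Z^3,  H_2 = 0.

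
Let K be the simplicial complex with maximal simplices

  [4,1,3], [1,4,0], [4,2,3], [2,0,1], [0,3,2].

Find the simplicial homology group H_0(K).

Take the total order 0 < 1 < 2 < 3 < 4 on the vertex set. Then K (dimension 2) consists of the simplices:

  0-simplices (5): [0], [1], [2], [3], [4]
  1-simplices (10): [0,1], [0,2], [0,3], [0,4], [1,2], [1,3], [1,4], [2,3], [2,4], [3,4]
  2-simplices (5): [0,1,2], [0,1,4], [0,2,3], [1,3,4], [2,3,4]

giving chain groups C_0 ≅ Z^5, C_1 ≅ Z^10, C_2 ≅ Z^5.

The boundary map ∂_1: C_1 → C_0 maps an edge to its endpoints' difference, ∂[p,q] = q − p.
As a 5×10 matrix over Z this has rank 4, with invariant factors (1,1,1,1).

The boundary map ∂_2: C_2 → C_1 sends each 2-simplex [p,q,r] to [q,r] − [p,r] + [p,q]. For instance
  ∂[0,1,4] = [1,4] − [0,4] + [0,1],
  ∂[2,3,4] = [3,4] − [2,4] + [2,3].
This gives a 10×5 integer matrix of rank 5; reducing to Smith normal form yields diagonal entries (1,1,1,1,1).

Now H_k = ker ∂_k / im ∂_{k+1}, so:

  H_0: rank C_0 − rank ∂_1 = 5 − 4 = 1, and the invariant factors of ∂_1 are all 1, so H_0 ≅ Z.

H_0 ≅ Z.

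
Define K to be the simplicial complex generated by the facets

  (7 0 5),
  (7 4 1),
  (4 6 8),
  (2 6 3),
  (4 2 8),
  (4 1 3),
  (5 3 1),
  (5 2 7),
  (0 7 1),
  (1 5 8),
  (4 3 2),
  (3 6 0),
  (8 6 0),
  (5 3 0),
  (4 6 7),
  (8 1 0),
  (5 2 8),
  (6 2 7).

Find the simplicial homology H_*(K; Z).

H_0 ≅ Z,  H_1 ≅ Z ⊕ Z/2Z,  H_2 = 0.

We work with the vertex ordering 0 < 1 < 2 < 3 < 4 < 5 < 6 < 7 < 8. The simplices of K, each written with vertices in increasing order, are:

  0-simplices (9): [0], [1], [2], [3], [4], [5], [6], [7], [8]
  1-simplices (27): (27 of them)
  2-simplices (18): [0,1,7], [0,1,8], [0,3,5], [0,3,6], [0,5,7], [0,6,8], [1,3,4], [1,3,5], [1,4,7], [1,5,8], [2,3,4], [2,3,6], [2,4,8], [2,5,7], [2,5,8], [2,6,7], [4,6,7], [4,6,8]

giving chain groups C_0 ≅ Z^9, C_1 ≅ Z^27, C_2 ≅ Z^18.

The boundary map ∂_1: C_1 → C_0 is given by ∂[p,q] = [q] − [p].
This gives a 9×27 integer matrix of rank 8; reducing to Smith normal form yields diagonal entries (1,1,1,1,1,1,1,1).

∂_2: C_2 → C_1 acts by ∂[p,q,r] = [q,r] − [p,r] + [p,q]. For instance
  ∂[1,5,8] = [5,8] − [1,8] + [1,5],
  ∂[1,3,4] = [3,4] − [1,4] + [1,3].
As a 27×18 matrix over Z this has rank 18, with invariant factors (1,1,1,1,1,1,1,1,1,1,1,1,1,1,1,1,1,2).

Reading off H_k = ker ∂_k / im ∂_{k+1}:

  H_0: rank C_0 − rank ∂_1 = 9 − 8 = 1, and the invariant factors of ∂_1 are all 1, so H_0 ≅ Z.
  H_1: rank ker ∂_1 − rank ∂_2 = (27 − 8) − 18 = 1, and ∂_2 has invariant factor 2 > 1, so H_1 ≅ Z ⊕ Z/2Z.
  H_2: rank ker ∂_2 − rank ∂_3 = (18 − 18) − 0 = 0, and there is no ∂_3, so H_2 ≅ 0.

As a check, the Euler characteristic is 9 − 27 + 18 = 0, which agrees with 1 − 1 + 0 = 0.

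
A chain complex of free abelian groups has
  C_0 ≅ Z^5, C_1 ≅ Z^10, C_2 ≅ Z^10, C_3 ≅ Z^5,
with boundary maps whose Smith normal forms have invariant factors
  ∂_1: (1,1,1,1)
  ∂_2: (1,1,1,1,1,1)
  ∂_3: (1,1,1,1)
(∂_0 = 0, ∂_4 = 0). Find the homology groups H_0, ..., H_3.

H_0: b_0 = 5 − 0 − 4 = 1; torsion from ∂_1 factors > 1: none. So H_0 ≅ Z.
H_1: b_1 = 10 − 4 − 6 = 0; torsion from ∂_2 factors > 1: none. So H_1 ≅ 0.
H_2: b_2 = 10 − 6 − 4 = 0; torsion from ∂_3 factors > 1: none. So H_2 ≅ 0.
H_3: b_3 = 5 − 4 − 0 = 1; torsion from ∂_4 factors > 1: none. So H_3 ≅ Z.

H_0 ≅ Z,  H_1 = 0,  H_2 = 0,  H_3 ≅ Z.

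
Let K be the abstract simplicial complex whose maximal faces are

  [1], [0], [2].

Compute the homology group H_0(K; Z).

H_0 ≅ Z^3.

Fix the vertex order 0 < 1 < 2 and write every simplex with vertices in increasing order. Then dim K = 0 and the simplices of K are:

  0-simplices (3): [0], [1], [2]

giving chain groups C_0 ≅ Z^3.

Now H_k = ker ∂_k / im ∂_{k+1}, so:

  H_0: rank C_0 − rank ∂_1 = 3 − 0 = 3, and there is no ∂_1, so H_0 ≅ Z^3.

(K is a triangulation of a set of 3 points.)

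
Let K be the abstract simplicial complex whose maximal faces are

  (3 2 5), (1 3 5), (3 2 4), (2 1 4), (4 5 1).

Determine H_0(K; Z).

K has 5 vertices, 10 edges, 5 triangles.
rank ∂_0 = 0, rank ∂_1 = 4 ⇒ b_0 = 5 − 0 − 4 = 1; all invariant factors of ∂_1 are 1 so no torsion. So H_0 ≅ Z.

H_0 ≅ Z.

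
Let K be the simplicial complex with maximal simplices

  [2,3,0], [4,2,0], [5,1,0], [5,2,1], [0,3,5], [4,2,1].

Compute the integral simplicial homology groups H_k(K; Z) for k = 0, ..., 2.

K has 6 vertices, 12 edges, 6 triangles.
rank ∂_0 = 0, rank ∂_1 = 5 ⇒ b_0 = 6 − 0 − 5 = 1; all invariant factors of ∂_1 are 1 so no torsion. So H_0 = Z.
rank ∂_1 = 5, rank ∂_2 = 6 ⇒ b_1 = 12 − 5 − 6 = 1; all invariant factors of ∂_2 are 1 so no torsion. So H_1 = Z.
rank ∂_2 = 6, rank ∂_3 = 0 ⇒ b_2 = 6 − 6 − 0 = 0. So H_2 = 0.

H_0 ≅ Z,  H_1 ≅ Z,  H_2 = 0.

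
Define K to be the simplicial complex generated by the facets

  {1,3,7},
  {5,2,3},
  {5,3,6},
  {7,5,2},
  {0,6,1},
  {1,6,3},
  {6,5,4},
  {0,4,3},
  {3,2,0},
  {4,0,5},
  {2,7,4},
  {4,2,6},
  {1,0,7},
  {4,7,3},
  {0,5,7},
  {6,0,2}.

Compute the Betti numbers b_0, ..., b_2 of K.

b_0 = 1, b_1 = 2, b_2 = 1.

Take the total order 0 < 1 < 2 < 3 < 4 < 5 < 6 < 7 on the vertex set. Then K (dimension 2) consists of the simplices:

  0-simplices (8): [0], [1], [2], [3], [4], [5], [6], [7]
  1-simplices (24): (24 of them)
  2-simplices (16): [0,1,6], [0,1,7], [0,2,3], [0,2,6], [0,3,4], [0,4,5], [0,5,7], [1,3,6], [1,3,7], [2,3,5], [2,4,6], [2,4,7], [2,5,7], [3,4,7], [3,5,6], [4,5,6]

giving chain groups C_0 ≅ Z^8, C_1 ≅ Z^24, C_2 ≅ Z^16.

∂_1: C_1 → C_0 maps an edge to its endpoints' difference, ∂[p,q] = q − p. For instance
  ∂[5,7] = [7] − [5].
As a 8×24 matrix over Z this has rank 7, with invariant factors (1,1,1,1,1,1,1).

∂_2: C_2 → C_1 maps a triangle to the signed sum of its edges. For instance
  ∂[0,1,7] = [1,7] − [0,7] + [0,1],
  ∂[1,3,7] = [3,7] − [1,7] + [1,3].
The resulting 24×16 matrix has rank 15, and its Smith normal form has invariant factors (1,1,1,1,1,1,1,1,1,1,1,1,1,1,1).

Computing H_k = (kernel of ∂_k) / (image of ∂_{k+1}):

  H_0: rank C_0 − rank ∂_1 = 8 − 7 = 1, and the invariant factors of ∂_1 are all 1, so H_0 = Z.
  H_1: rank ker ∂_1 − rank ∂_2 = (24 − 7) − 15 = 2, and the invariant factors of ∂_2 are all 1, so H_1 = Z^2.
  H_2: rank ker ∂_2 − rank ∂_3 = (16 − 15) − 0 = 1, and there is no ∂_3, so H_2 = Z.

As a check, the Euler characteristic is 8 − 24 + 16 = 0, which agrees with 1 − 2 + 1 = 0.
(K is a triangulation of the torus T^2.)

Hence the Betti numbers are b_0 = 1, b_1 = 2, b_2 = 1.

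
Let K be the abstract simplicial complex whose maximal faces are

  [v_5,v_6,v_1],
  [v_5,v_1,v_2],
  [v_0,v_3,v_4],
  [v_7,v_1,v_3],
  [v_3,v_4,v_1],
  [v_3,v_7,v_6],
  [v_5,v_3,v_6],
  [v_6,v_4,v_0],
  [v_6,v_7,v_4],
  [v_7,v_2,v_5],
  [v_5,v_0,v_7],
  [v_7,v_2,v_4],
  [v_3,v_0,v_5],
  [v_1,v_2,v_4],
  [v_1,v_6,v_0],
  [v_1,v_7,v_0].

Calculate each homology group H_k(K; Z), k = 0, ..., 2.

H_0 = Z,  H_1 = Z^2,  H_2 = Z.

Fix the vertex order v_0 < v_1 < v_2 < v_3 < v_4 < v_5 < v_6 < v_7 and write every simplex with vertices in increasing order. Then dim K = 2 and the simplices of K are:

  0-simplices (8): [v_0], [v_1], [v_2], [v_3], [v_4], [v_5], [v_6], [v_7]
  1-simplices (24): (24 of them)
  2-simplices (16): (16 of them)

giving chain groups C_0 ≅ Z^8, C_1 ≅ Z^24, C_2 ≅ Z^16.

∂_1: C_1 → C_0 maps an edge to its endpoints' difference, ∂[p,q] = q − p. For instance
  ∂[v_1,v_5] = [v_5] − [v_1].
The 8×24 boundary matrix has rank 7 and Smith normal form diag(1,1,1,1,1,1,1).

Boundary ∂_2: C_2 → C_1 maps a triangle to the signed sum of its edges. For instance
  ∂[v_2,v_5,v_7] = [v_5,v_7] − [v_2,v_7] + [v_2,v_5],
  ∂[v_1,v_3,v_4] = [v_3,v_4] − [v_1,v_4] + [v_1,v_3].
The 24×16 boundary matrix has rank 15 and Smith normal form diag(1,1,1,1,1,1,1,1,1,1,1,1,1,1,1).

Reading off H_k = ker ∂_k / im ∂_{k+1}:

  H_0: rank C_0 − rank ∂_1 = 8 − 7 = 1, and the invariant factors of ∂_1 are all 1, so H_0 = Z.
  H_1: rank ker ∂_1 − rank ∂_2 = (24 − 7) − 15 = 2, and the invariant factors of ∂_2 are all 1, so H_1 = Z^2.
  H_2: rank ker ∂_2 − rank ∂_3 = (16 − 15) − 0 = 1, and there is no ∂_3, so H_2 = Z.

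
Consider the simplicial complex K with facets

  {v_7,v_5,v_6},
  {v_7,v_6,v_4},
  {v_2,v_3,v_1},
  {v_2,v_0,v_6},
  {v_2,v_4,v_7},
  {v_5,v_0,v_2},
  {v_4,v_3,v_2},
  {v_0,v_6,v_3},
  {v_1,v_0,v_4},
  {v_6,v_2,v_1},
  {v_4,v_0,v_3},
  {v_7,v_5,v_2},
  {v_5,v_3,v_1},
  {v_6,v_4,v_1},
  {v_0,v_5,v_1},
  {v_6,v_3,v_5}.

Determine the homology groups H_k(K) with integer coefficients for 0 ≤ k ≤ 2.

Order the vertices as v_0 < v_1 < v_2 < v_3 < v_4 < v_5 < v_6 < v_7. Listing each simplex with vertices in this order, K has dimension 2 with simplices:

  0-simplices (8): [v_0], [v_1], [v_2], [v_3], [v_4], [v_5], [v_6], [v_7]
  1-simplices (24): (24 of them)
  2-simplices (16): (16 of them)

so the chain groups are C_0 ≅ Z^8, C_1 ≅ Z^24, C_2 ≅ Z^16.

∂_1: C_1 → C_0 is given by ∂[p,q] = [q] − [p]. For instance
  ∂[v_1,v_4] = [v_4] − [v_1].
This gives a 8×24 integer matrix of rank 7; reducing to Smith normal form yields diagonal entries (1,1,1,1,1,1,1).

The boundary map ∂_2: C_2 → C_1 acts by ∂[p,q,r] = [q,r] − [p,r] + [p,q]. For instance
  ∂[v_3,v_5,v_6] = [v_5,v_6] − [v_3,v_6] + [v_3,v_5],
  ∂[v_1,v_2,v_3] = [v_2,v_3] − [v_1,v_3] + [v_1,v_2].
This gives a 24×16 integer matrix of rank 15; reducing to Smith normal form yields diagonal entries (1,1,1,1,1,1,1,1,1,1,1,1,1,1,1).

From H_k ≅ ker(∂_k) / im(∂_{k+1}) we obtain:

  H_0: rank C_0 − rank ∂_1 = 8 − 7 = 1, and the invariant factors of ∂_1 are all 1, so H_0 ≅ Z.
  H_1: rank ker ∂_1 − rank ∂_2 = (24 − 7) − 15 = 2, and the invariant factors of ∂_2 are all 1, so H_1 ≅ Z^2.
  H_2: rank ker ∂_2 − rank ∂_3 = (16 − 15) − 0 = 1, and there is no ∂_3, so H_2 ≅ Z.

H_0 = Z,  H_1 = Z^2,  H_2 = Z.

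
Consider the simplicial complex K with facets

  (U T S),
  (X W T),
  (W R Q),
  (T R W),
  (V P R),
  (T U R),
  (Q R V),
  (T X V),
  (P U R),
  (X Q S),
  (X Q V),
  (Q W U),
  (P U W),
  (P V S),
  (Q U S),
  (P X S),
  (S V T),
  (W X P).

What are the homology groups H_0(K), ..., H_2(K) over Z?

H_0 ≅ Z,  H_1 ≅ Z ⊕ Z/2Z,  H_2 = 0.

Fix the vertex order P < Q < R < S < T < U < V < W < X and write every simplex with vertices in increasing order. Then dim K = 2 and the simplices of K are:

  0-simplices (9): P, Q, R, S, T, U, V, W, X
  1-simplices (27): PR, PS, PU, PV, PW, PX, QR, QS, QU, QV, QW, QX, RT, RU, RV, RW, ST, SU, SV, SX, TU, TV, TW, TX, UW, VX, WX
  2-simplices (18): PRU, PRV, PSV, PSX, PUW, PWX, QRV, QRW, QSU, QSX, QUW, QVX, RTU, RTW, STU, STV, TVX, TWX

giving chain groups C_0 ≅ Z^9, C_1 ≅ Z^27, C_2 ≅ Z^18.

The boundary map ∂_1: C_1 → C_0 sends each edge [p,q] (with p < q) to q − p. For instance
  ∂TV = V − T.
As a 9×27 matrix over Z this has rank 8, with invariant factors (1,1,1,1,1,1,1,1).

The boundary map ∂_2: C_2 → C_1 acts by ∂[p,q,r] = [q,r] − [p,r] + [p,q]. For instance
  ∂PSX = SX − PX + PS,
  ∂TWX = WX − TX + TW.
The 27×18 boundary matrix has rank 18 and Smith normal form diag(1,1,1,1,1,1,1,1,1,1,1,1,1,1,1,1,1,2).

Computing H_k = (kernel of ∂_k) / (image of ∂_{k+1}):

  H_0: rank C_0 − rank ∂_1 = 9 − 8 = 1, and the invariant factors of ∂_1 are all 1, so H_0 = Z.
  H_1: rank ker ∂_1 − rank ∂_2 = (27 − 8) − 18 = 1, and ∂_2 has invariant factor 2 > 1, so H_1 = Z ⊕ Z/2Z.
  H_2: rank ker ∂_2 − rank ∂_3 = (18 − 18) − 0 = 0, and there is no ∂_3, so H_2 = 0.

As a check, the Euler characteristic is 9 − 27 + 18 = 0, which agrees with 1 − 1 + 0 = 0.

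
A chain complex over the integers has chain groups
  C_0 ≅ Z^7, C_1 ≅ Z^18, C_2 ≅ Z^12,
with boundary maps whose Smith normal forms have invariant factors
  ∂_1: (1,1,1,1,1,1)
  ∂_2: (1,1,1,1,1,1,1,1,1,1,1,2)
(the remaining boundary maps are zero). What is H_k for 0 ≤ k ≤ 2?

H_0: b_0 = 7 − 0 − 6 = 1; torsion from ∂_1 factors > 1: none. So H_0 ≅ Z.
H_1: b_1 = 18 − 6 − 12 = 0; torsion from ∂_2 factors > 1: [2]. So H_1 ≅ Z/2.
H_2: b_2 = 12 − 12 − 0 = 0; torsion from ∂_3 factors > 1: none. So H_2 ≅ 0.

H_0 ≅ Z,  H_1 ≅ Z/2,  H_2 = 0.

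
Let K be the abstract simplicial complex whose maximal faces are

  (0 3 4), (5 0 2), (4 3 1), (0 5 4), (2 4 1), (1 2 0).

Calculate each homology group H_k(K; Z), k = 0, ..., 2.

H_0 ≅ Z,  H_1 ≅ Z,  H_2 = 0.

Fix the vertex order 0 < 1 < 2 < 3 < 4 < 5 and write every simplex with vertices in increasing order. Then dim K = 2 and the simplices of K are:

  0-simplices (6): [0], [1], [2], [3], [4], [5]
  1-simplices (12): [0,1], [0,2], [0,3], [0,4], [0,5], [1,2], [1,3], [1,4], [2,4], [2,5], [3,4], [4,5]
  2-simplices (6): [0,1,2], [0,2,5], [0,3,4], [0,4,5], [1,2,4], [1,3,4]

so the chain groups are C_0 ≅ Z^6, C_1 ≅ Z^12, C_2 ≅ Z^6.

Boundary ∂_1: C_1 → C_0 is given by ∂[p,q] = [q] − [p]. For instance
  ∂[3,4] = [4] − [3].
The 6×12 boundary matrix has rank 5 and Smith normal form diag(1,1,1,1,1).

Boundary ∂_2: C_2 → C_1 sends each 2-simplex [p,q,r] to [q,r] − [p,r] + [p,q]. For instance
  ∂[0,4,5] = [4,5] − [0,5] + [0,4],
  ∂[0,2,5] = [2,5] − [0,5] + [0,2].
This gives a 12×6 integer matrix of rank 6; reducing to Smith normal form yields diagonal entries (1,1,1,1,1,1).

From H_k ≅ ker(∂_k) / im(∂_{k+1}) we obtain:

  H_0: rank C_0 − rank ∂_1 = 6 − 5 = 1, and the invariant factors of ∂_1 are all 1, so H_0 = Z.
  H_1: rank ker ∂_1 − rank ∂_2 = (12 − 5) − 6 = 1, and the invariant factors of ∂_2 are all 1, so H_1 = Z.
  H_2: rank ker ∂_2 − rank ∂_3 = (6 − 6) − 0 = 0, and there is no ∂_3, so H_2 = 0.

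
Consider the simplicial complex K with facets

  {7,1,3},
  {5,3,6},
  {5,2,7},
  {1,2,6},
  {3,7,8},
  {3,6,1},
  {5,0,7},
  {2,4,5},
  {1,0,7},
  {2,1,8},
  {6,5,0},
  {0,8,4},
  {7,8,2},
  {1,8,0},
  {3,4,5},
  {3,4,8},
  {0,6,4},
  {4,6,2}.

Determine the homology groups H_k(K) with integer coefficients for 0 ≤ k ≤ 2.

H_0 ≅ Z,  H_1 ≅ Z ⊕ Z/2,  H_2 = 0.

Order the vertices as 0 < 1 < 2 < 3 < 4 < 5 < 6 < 7 < 8. Listing each simplex with vertices in this order, K has dimension 2 with simplices:

  0-simplices (9): [0], [1], [2], [3], [4], [5], [6], [7], [8]
  1-simplices (27): (27 of them)
  2-simplices (18): [0,1,7], [0,1,8], [0,4,6], [0,4,8], [0,5,6], [0,5,7], [1,2,6], [1,2,8], [1,3,6], [1,3,7], [2,4,5], [2,4,6], [2,5,7], [2,7,8], [3,4,5], [3,4,8], [3,5,6], [3,7,8]

giving chain groups C_0 ≅ Z^9, C_1 ≅ Z^27, C_2 ≅ Z^18.

The boundary map ∂_1: C_1 → C_0 sends each edge [p,q] (with p < q) to q − p. For instance
  ∂[0,5] = [5] − [0].
This gives a 9×27 integer matrix of rank 8; reducing to Smith normal form yields diagonal entries (1,1,1,1,1,1,1,1).

The boundary map ∂_2: C_2 → C_1 sends each 2-simplex [p,q,r] to [q,r] − [p,r] + [p,q]. For instance
  ∂[0,1,7] = [1,7] − [0,7] + [0,1],
  ∂[1,3,6] = [3,6] − [1,6] + [1,3].
As a 27×18 matrix over Z this has rank 18, with invariant factors (1,1,1,1,1,1,1,1,1,1,1,1,1,1,1,1,1,2).

Now H_k = ker ∂_k / im ∂_{k+1}, so:

  H_0: rank C_0 − rank ∂_1 = 9 − 8 = 1, and the invariant factors of ∂_1 are all 1, so H_0 = Z.
  H_1: rank ker ∂_1 − rank ∂_2 = (27 − 8) − 18 = 1, and ∂_2 has invariant factor 2 > 1, so H_1 = Z ⊕ Z/2.
  H_2: rank ker ∂_2 − rank ∂_3 = (18 − 18) − 0 = 0, and there is no ∂_3, so H_2 = 0.

As a check, the Euler characteristic is 9 − 27 + 18 = 0, which agrees with 1 − 1 + 0 = 0.
(K is a triangulation of the Klein bottle.)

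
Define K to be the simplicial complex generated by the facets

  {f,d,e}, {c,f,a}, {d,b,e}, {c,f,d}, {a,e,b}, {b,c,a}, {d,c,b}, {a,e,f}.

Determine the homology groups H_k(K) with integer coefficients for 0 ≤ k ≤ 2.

H_0 ≅ Z,  H_1 = 0,  H_2 ≅ Z.

Fix the vertex order a < b < c < d < e < f and write every simplex with vertices in increasing order. Then dim K = 2 and the simplices of K are:

  0-simplices (6): a, b, c, d, e, f
  1-simplices (12): ab, ac, ae, af, bc, bd, be, cd, cf, de, df, ef
  2-simplices (8): abc, abe, acf, aef, bcd, bde, cdf, def

Hence C_0 ≅ Z^6, C_1 ≅ Z^12, C_2 ≅ Z^8.

The boundary map ∂_1: C_1 → C_0 is given by ∂[p,q] = [q] − [p]. For instance
  ∂cd = d − c.
As a 6×12 matrix over Z this has rank 5, with invariant factors (1,1,1,1,1).

Boundary ∂_2: C_2 → C_1 maps a triangle to the signed sum of its edges. For instance
  ∂acf = cf − af + ac,
  ∂aef = ef − af + ae.
The resulting 12×8 matrix has rank 7, and its Smith normal form has invariant factors (1,1,1,1,1,1,1).

Now H_k = ker ∂_k / im ∂_{k+1}, so:

  H_0: rank C_0 − rank ∂_1 = 6 − 5 = 1, and the invariant factors of ∂_1 are all 1, so H_0 ≅ Z.
  H_1: rank ker ∂_1 − rank ∂_2 = (12 − 5) − 7 = 0, and the invariant factors of ∂_2 are all 1, so H_1 ≅ 0.
  H_2: rank ker ∂_2 − rank ∂_3 = (8 − 7) − 0 = 1, and there is no ∂_3, so H_2 ≅ Z.

As a check, the Euler characteristic is 6 − 12 + 8 = 2, which agrees with 1 − 0 + 1 = 2.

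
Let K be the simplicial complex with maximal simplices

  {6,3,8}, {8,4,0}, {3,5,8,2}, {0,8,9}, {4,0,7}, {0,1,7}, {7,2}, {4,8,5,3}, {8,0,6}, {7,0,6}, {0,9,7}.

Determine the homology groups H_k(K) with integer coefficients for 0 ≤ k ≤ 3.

K has 10 vertices, 23 edges, 15 triangles, 2 3-simplices.
rank ∂_0 = 0, rank ∂_1 = 9 ⇒ b_0 = 10 − 0 − 9 = 1; all invariant factors of ∂_1 are 1 so no torsion. So H_0 ≅ Z.
rank ∂_1 = 9, rank ∂_2 = 13 ⇒ b_1 = 23 − 9 − 13 = 1; all invariant factors of ∂_2 are 1 so no torsion. So H_1 ≅ Z.
rank ∂_2 = 13, rank ∂_3 = 2 ⇒ b_2 = 15 − 13 − 2 = 0; all invariant factors of ∂_3 are 1 so no torsion. So H_2 ≅ 0.
rank ∂_3 = 2, rank ∂_4 = 0 ⇒ b_3 = 2 − 2 − 0 = 0. So H_3 ≅ 0.

H_0 ≅ Z,  H_1 ≅ Z,  H_2 = 0,  H_3 = 0.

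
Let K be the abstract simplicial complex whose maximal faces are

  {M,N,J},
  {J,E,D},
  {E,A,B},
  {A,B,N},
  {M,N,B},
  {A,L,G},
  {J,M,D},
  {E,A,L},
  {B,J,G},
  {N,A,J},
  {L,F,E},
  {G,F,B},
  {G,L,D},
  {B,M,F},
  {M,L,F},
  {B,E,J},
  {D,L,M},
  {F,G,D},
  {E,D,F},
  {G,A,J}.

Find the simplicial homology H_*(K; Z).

H_0 = Z,  H_1 = Z ⊕ Z/2,  H_2 = 0.

Take the total order A < B < D < E < F < G < J < L < M < N on the vertex set. Then K (dimension 2) consists of the simplices:

  0-simplices (10): A, B, D, E, F, G, J, L, M, N
  1-simplices (30): AB, AE, AG, AJ, AL, AN, BE, BF, BG, BJ, BM, BN, DE, DF, DG, DJ, DL, DM, EF, EJ, EL, FG, FL, FM, GJ, GL, JM, JN, LM, MN
  2-simplices (20): ABE, ABN, AEL, AGJ, AGL, AJN, BEJ, BFG, BFM, BGJ, BMN, DEF, DEJ, DFG, DGL, DJM, DLM, EFL, FLM, JMN

giving chain groups C_0 ≅ Z^10, C_1 ≅ Z^30, C_2 ≅ Z^20.

The boundary map ∂_1: C_1 → C_0 is given by ∂[p,q] = [q] − [p]. For instance
  ∂DF = F − D.
The resulting 10×30 matrix has rank 9, and its Smith normal form has invariant factors (1,1,1,1,1,1,1,1,1).

∂_2: C_2 → C_1 acts by ∂[p,q,r] = [q,r] − [p,r] + [p,q]. For instance
  ∂DLM = LM − DM + DL,
  ∂DEF = EF − DF + DE.
As a 30×20 matrix over Z this has rank 20, with invariant factors (1,1,1,1,1,1,1,1,1,1,1,1,1,1,1,1,1,1,1,2).

From H_k ≅ ker(∂_k) / im(∂_{k+1}) we obtain:

  H_0: rank C_0 − rank ∂_1 = 10 − 9 = 1, and the invariant factors of ∂_1 are all 1, so H_0 ≅ Z.
  H_1: rank ker ∂_1 − rank ∂_2 = (30 − 9) − 20 = 1, and ∂_2 has invariant factor 2 > 1, so H_1 ≅ Z ⊕ Z/2.
  H_2: rank ker ∂_2 − rank ∂_3 = (20 − 20) − 0 = 0, and there is no ∂_3, so H_2 ≅ 0.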